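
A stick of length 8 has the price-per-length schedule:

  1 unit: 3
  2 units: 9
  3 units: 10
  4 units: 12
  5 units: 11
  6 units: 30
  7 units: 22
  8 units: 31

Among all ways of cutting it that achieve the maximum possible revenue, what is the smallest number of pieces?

Build r[k] bottom-up: r[k] = max over allowed piece i of (p[i] + r[k−i]).
r[1] = 3
r[2] = max(3+3, 9+0) = 9
r[3] = max(3+9, 9+3, 10+0) = 12
r[4] = max(3+12, 9+9, 10+3, 12+0) = 18
r[5] = max(3+18, 9+12, 10+9, 12+3, 11+0) = 21
r[6] = max(3+21, 9+18, 10+12, 12+9, 11+3, 30+0) = 30
r[7] = max(3+30, 9+21, 10+18, …, 30+3, 22+0) = 33
r[8] = max(3+33, 9+30, 10+21, …, 22+3, 31+0) = 39
Maximum revenue is 39.
Now minimize piece count subject to staying optimal: for each k, pieces[k] = 1 + min over i with p[i]+r[k−i]=r[k] of pieces[k−i].
pieces[5] = 3
pieces[6] = 1
pieces[7] = 2
pieces[8] = 2

2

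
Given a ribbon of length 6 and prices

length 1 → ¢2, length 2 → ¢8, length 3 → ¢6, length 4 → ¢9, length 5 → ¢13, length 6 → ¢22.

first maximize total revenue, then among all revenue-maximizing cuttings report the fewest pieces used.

3

Build r[k] bottom-up: r[k] = max over allowed piece i of (p[i] + r[k−i]).
r[1] = 2
r[2] = max(2+2, 8+0) = 8
r[3] = max(2+8, 8+2, 6+0) = 10
r[4] = max(2+10, 8+8, 6+2, 9+0) = 16
r[5] = max(2+16, 8+10, 6+8, 9+2, 13+0) = 18
r[6] = max(2+18, 8+16, 6+10, 9+8, 13+2, 22+0) = 24
Maximum revenue is ¢24.
Now minimize piece count subject to staying optimal: for each k, pieces[k] = 1 + min over i with p[i]+r[k−i]=r[k] of pieces[k−i].
pieces[3] = 2
pieces[4] = 2
pieces[5] = 3
pieces[6] = 3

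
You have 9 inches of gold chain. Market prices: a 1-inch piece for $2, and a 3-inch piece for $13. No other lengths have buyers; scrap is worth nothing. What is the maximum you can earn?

Let r[k] be the best obtainable value from length k. For each k, try every first piece i and keep the best of price[i] + r[k−i].
r[1] = 2
r[2] = 4  (first piece 1, then r[1]=2)
r[3] = max(2+4, 13+0) = 13
r[4] = max(2+13, 13+2) = 15
r[5] = max(2+15, 13+4) = 17
r[6] = max(2+17, 13+13) = 26
r[7] = max(2+26, 13+15) = 28
r[8] = max(2+28, 13+17) = 30
r[9] = max(2+30, 13+26) = 39
One optimal cutting: 3 + 3 + 3 → $39.

39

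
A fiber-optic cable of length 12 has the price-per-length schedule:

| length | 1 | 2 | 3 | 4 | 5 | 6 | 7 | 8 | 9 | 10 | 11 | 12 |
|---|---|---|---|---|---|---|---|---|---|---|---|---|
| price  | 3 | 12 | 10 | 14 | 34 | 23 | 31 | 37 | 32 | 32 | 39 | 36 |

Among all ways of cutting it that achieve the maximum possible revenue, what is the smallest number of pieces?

3

Build r[k] bottom-up: r[k] = max over allowed piece i of (p[i] + r[k−i]).
r[1] = 3
r[2] = 12
r[3] = 15  (first piece 1, then r[2]=12)
r[4] = 24  (first piece 2, then r[2]=12)
r[5] = 34
r[6] = 37  (first piece 1, then r[5]=34)
r[7] = 46  (first piece 2, then r[5]=34)
r[8] = 49  (first piece 1, then r[7]=46)
r[9] = 58  (first piece 2, then r[7]=46)
r[10] = 68  (first piece 5, then r[5]=34)
r[11] = 71  (first piece 1, then r[10]=68)
r[12] = 80  (first piece 2, then r[10]=68)
Maximum revenue is $80.
Now minimize piece count subject to staying optimal: for each k, pieces[k] = 1 + min over i with p[i]+r[k−i]=r[k] of pieces[k−i].
pieces[9] = 3
pieces[10] = 2
pieces[11] = 3
pieces[12] = 3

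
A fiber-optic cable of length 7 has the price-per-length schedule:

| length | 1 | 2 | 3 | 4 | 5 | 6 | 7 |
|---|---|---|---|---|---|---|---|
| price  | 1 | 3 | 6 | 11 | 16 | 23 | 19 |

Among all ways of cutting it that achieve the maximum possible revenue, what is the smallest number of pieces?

2

Consider every possible first cut. r[k] is the best of p[i]+r[k−i] over all sellable i≤k.
r[1] = 1
r[2] = max(1+1, 3+0) = 3
r[3] = max(1+3, 3+1, 6+0) = 6
r[4] = max(1+6, 3+3, 6+1, 11+0) = 11
r[5] = max(1+11, 3+6, 6+3, 11+1, 16+0) = 16
r[6] = max(1+16, 3+11, 6+6, 11+3, 16+1, 23+0) = 23
r[7] = max(1+23, 3+16, 6+11, …, 23+1, 19+0) = 24
Maximum revenue is $24.
Now minimize piece count subject to staying optimal: for each k, pieces[k] = 1 + min over i with p[i]+r[k−i]=r[k] of pieces[k−i].
pieces[4] = 1
pieces[5] = 1
pieces[6] = 1
pieces[7] = 2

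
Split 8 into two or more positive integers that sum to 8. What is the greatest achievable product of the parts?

18

Let m[k] be the best product for length k (with at least one cut). For each first piece i, the rest contributes max(k−i, m[k−i]).
m[2] = 1×max(1,0) = 1×1 = 1
m[3] = 1×max(2,1) = 1×2 = 2
m[4] = 2×max(2,1) = 2×2 = 4
m[5] = 2×max(3,2) = 2×3 = 6
m[6] = 3×max(3,2) = 3×3 = 9
m[7] = 2×max(5,6) = 2×6 = 12
m[8] = 2×max(6,9) = 2×9 = 18
One optimal split: 3 + 3 + 2; product 3×3×2 = 18.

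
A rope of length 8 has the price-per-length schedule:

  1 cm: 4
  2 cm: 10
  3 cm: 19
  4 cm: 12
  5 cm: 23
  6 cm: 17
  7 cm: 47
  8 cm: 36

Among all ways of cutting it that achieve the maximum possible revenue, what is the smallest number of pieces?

2

Build r[k] bottom-up: r[k] = max over allowed piece i of (p[i] + r[k−i]).
r[1] = 4
r[2] = 10
r[3] = 19
r[4] = 23  (first piece 1, then r[3]=19)
r[5] = 29  (first piece 2, then r[3]=19)
r[6] = 38  (first piece 3, then r[3]=19)
r[7] = 47
r[8] = 51  (first piece 1, then r[7]=47)
Maximum revenue is 51.
Now minimize piece count subject to staying optimal: for each k, pieces[k] = 1 + min over i with p[i]+r[k−i]=r[k] of pieces[k−i].
pieces[5] = 2
pieces[6] = 2
pieces[7] = 1
pieces[8] = 2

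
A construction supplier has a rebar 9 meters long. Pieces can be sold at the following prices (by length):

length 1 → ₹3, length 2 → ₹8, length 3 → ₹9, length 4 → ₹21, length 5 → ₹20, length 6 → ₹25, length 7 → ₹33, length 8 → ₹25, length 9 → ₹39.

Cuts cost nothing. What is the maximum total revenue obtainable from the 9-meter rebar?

45

Build R[k] bottom-up: R[k] = max over allowed piece i of (p[i] + R[k−i]).
R[1] = 3
R[2] = max(3+3, 8+0) = 8
R[3] = max(3+8, 8+3, 9+0) = 11
R[4] = max(3+11, 8+8, 9+3, 21+0) = 21
R[5] = max(3+21, 8+11, 9+8, 21+3, 20+0) = 24
R[6] = max(3+24, 8+21, 9+11, 21+8, 20+3, 25+0) = 29
R[7] = max(3+29, 8+24, 9+21, …, 25+3, 33+0) = 33
R[8] = max(3+33, 8+29, 9+24, …, 33+3, 25+0) = 42
R[9] = max(3+42, 8+33, 9+29, …, 25+3, 39+0) = 45
One optimal cutting: 4 + 4 + 1 → ₹21 + ₹21 + ₹3 = ₹45.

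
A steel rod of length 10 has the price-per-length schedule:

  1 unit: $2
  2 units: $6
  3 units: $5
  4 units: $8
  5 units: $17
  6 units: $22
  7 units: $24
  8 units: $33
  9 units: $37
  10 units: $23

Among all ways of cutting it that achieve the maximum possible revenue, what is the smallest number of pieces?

Let r[k] be the best obtainable value from length k. For each k, try every first piece i and keep the best of price[i] + r[k−i].
r[1] = 2
r[2] = max(2+2, 6+0) = 6
r[3] = max(2+6, 6+2, 5+0) = 8
r[4] = max(2+8, 6+6, 5+2, 8+0) = 12
r[5] = max(2+12, 6+8, 5+6, 8+2, 17+0) = 17
r[6] = max(2+17, 6+12, 5+8, 8+6, 17+2, 22+0) = 22
r[7] = max(2+22, 6+17, 5+12, …, 22+2, 24+0) = 24
r[8] = max(2+24, 6+22, 5+17, …, 24+2, 33+0) = 33
r[9] = max(2+33, 6+24, 5+22, …, 33+2, 37+0) = 37
r[10] = max(2+37, 6+33, 5+24, …, 37+2, 23+0) = 39
Maximum revenue is $39.
Now minimize piece count subject to staying optimal: for each k, pieces[k] = 1 + min over i with p[i]+r[k−i]=r[k] of pieces[k−i].
pieces[7] = 1
pieces[8] = 1
pieces[9] = 1
pieces[10] = 2

2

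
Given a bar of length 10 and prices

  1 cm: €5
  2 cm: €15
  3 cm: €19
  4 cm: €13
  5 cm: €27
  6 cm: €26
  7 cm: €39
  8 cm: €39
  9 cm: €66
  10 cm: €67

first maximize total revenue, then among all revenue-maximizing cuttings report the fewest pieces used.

5

Build r[k] bottom-up: r[k] = max over allowed piece i of (p[i] + r[k−i]).
r[1] = 5
r[2] = 15
r[3] = 20  (first piece 1, then r[2]=15)
r[4] = 30  (first piece 2, then r[2]=15)
r[5] = 35  (first piece 1, then r[4]=30)
r[6] = 45  (first piece 2, then r[4]=30)
r[7] = 50  (first piece 1, then r[6]=45)
r[8] = 60  (first piece 2, then r[6]=45)
r[9] = 66
r[10] = 75  (first piece 2, then r[8]=60)
Maximum revenue is €75.
Now minimize piece count subject to staying optimal: for each k, pieces[k] = 1 + min over i with p[i]+r[k−i]=r[k] of pieces[k−i].
pieces[7] = 4
pieces[8] = 4
pieces[9] = 1
pieces[10] = 5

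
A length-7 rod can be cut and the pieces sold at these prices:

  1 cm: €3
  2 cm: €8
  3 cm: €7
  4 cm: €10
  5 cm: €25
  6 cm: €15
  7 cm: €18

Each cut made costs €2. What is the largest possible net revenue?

Let r[k] be the best obtainable value from length k. For each k, try every first piece i and keep the best of price[i] + r[k−i] minus the 2 cut fee when i<k.
r[1] = 3
r[2] = max(3+3-2, 8+0) = 8
r[3] = max(3+8-2, 8+3-2, 7+0) = 9
r[4] = max(3+9-2, 8+8-2, 7+3-2, 10+0) = 14
r[5] = max(3+14-2, 8+9-2, 7+8-2, 10+3-2, 25+0) = 25
r[6] = max(3+25-2, 8+14-2, 7+9-2, 10+8-2, 25+3-2, 15+0) = 26
r[7] = max(3+26-2, 8+25-2, 7+14-2, …, 15+3-2, 18+0) = 31
One optimal plan: pieces 5 + 2 (1 cut) → €33 − €2 = €31.

31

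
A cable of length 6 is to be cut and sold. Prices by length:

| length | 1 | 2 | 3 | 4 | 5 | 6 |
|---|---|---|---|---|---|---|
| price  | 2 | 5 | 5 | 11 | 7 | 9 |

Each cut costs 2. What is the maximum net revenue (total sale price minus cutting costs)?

Consider every possible first cut. net[k] is the best of p[i]+net[k−i] over all sellable i≤k, charging 2 whenever i<k.
net[1] = 2
net[2] = 5
net[3] = 5  (first piece 1, then net[2]=5)
net[4] = 11
net[5] = 11  (first piece 1, then net[4]=11)
net[6] = 14  (first piece 2, then net[4]=11)
One optimal plan: pieces 4 + 2 (1 cut) → 16 − 2 = 14.

14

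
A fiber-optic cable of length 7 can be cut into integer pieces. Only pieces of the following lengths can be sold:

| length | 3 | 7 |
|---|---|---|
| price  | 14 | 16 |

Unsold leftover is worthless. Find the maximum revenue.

28

Build best[k] bottom-up: best[k] = max over allowed piece i of (p[i] + best[k−i]).
best[1] = 0
best[2] = 0
best[3] = 14
best[4] = 14
best[5] = 14
best[6] = 28  (first piece 3, then best[3]=14)
best[7] = 28
One optimal cutting: pieces 3 + 3 with 1 meter of scrap → $28.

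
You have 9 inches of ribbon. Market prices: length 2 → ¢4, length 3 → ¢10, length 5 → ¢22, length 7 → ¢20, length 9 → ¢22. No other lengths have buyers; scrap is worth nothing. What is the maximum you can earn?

32

Consider every possible first cut. f[k] is the best of p[i]+f[k−i] over all sellable i≤k.
f[1] = 0
f[2] = 4
f[3] = 10
f[4] = 10
f[5] = 22
f[6] = 22
f[7] = 26  (first piece 2, then f[5]=22)
f[8] = 32  (first piece 3, then f[5]=22)
f[9] = 32
One optimal cutting: pieces 5 + 3 with 1 inch of scrap → ¢32.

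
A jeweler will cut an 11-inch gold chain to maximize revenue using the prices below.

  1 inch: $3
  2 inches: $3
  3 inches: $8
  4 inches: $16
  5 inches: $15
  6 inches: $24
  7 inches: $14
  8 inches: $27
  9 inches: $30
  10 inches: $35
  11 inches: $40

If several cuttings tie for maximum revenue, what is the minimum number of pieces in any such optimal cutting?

Let r[k] be the best obtainable value from length k. For each k, try every first piece i and keep the best of price[i] + r[k−i].
r[1] = 3
r[2] = 6  (first piece 1, then r[1]=3)
r[3] = 9  (first piece 1, then r[2]=6)
r[4] = 16
r[5] = 19  (first piece 1, then r[4]=16)
r[6] = 24
r[7] = 27  (first piece 1, then r[6]=24)
r[8] = 32  (first piece 4, then r[4]=16)
r[9] = 35  (first piece 1, then r[8]=32)
r[10] = 40  (first piece 4, then r[6]=24)
r[11] = 43  (first piece 1, then r[10]=40)
Maximum revenue is $43.
Now minimize piece count subject to staying optimal: for each k, pieces[k] = 1 + min over i with p[i]+r[k−i]=r[k] of pieces[k−i].
pieces[8] = 2
pieces[9] = 3
pieces[10] = 2
pieces[11] = 3

3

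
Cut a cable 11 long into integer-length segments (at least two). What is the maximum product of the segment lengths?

54

Define f[k] = max over 1≤i<k of i · max(k−i, f[k−i]); the inner max lets the remainder stay uncut if that's better.
f[2] = 1·max(1,0) = 1·1 = 1
f[3] = 1·max(2,1) = 1·2 = 2
f[4] = 2·max(2,1) = 2·2 = 4
f[5] = 2·max(3,2) = 2·3 = 6
f[6] = 3·max(3,2) = 3·3 = 9
f[7] = 2·max(5,6) = 2·6 = 12
f[8] = 2·max(6,9) = 2·9 = 18
f[9] = 3·max(6,9) = 3·9 = 27
f[10] = 2·max(8,18) = 2·18 = 36
f[11] = 2·max(9,27) = 2·27 = 54
One optimal split: 3 + 3 + 3 + 2; product 3·3·3·2 = 54.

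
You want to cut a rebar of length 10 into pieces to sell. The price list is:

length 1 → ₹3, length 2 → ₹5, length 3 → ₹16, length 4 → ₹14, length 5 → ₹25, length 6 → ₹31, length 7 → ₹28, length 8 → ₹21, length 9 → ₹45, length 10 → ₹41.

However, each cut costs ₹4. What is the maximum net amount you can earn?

46

Consider every possible first cut. net[k] is the best of p[i]+net[k−i] over all sellable i≤k, charging 4 whenever i<k.
net[1] = 3
net[2] = max(3+3-4, 5+0) = 5
net[3] = max(3+5-4, 5+3-4, 16+0) = 16
net[4] = max(3+16-4, 5+5-4, 16+3-4, 14+0) = 15
net[5] = max(3+15-4, 5+16-4, 16+5-4, 14+3-4, 25+0) = 25
net[6] = max(3+25-4, 5+15-4, 16+16-4, 14+5-4, 25+3-4, 31+0) = 31
net[7] = max(3+31-4, 5+25-4, 16+15-4, …, 31+3-4, 28+0) = 30
net[8] = max(3+30-4, 5+31-4, 16+25-4, …, 28+3-4, 21+0) = 37
net[9] = max(3+37-4, 5+30-4, 16+31-4, …, 21+3-4, 45+0) = 45
net[10] = max(3+45-4, 5+37-4, 16+30-4, …, 45+3-4, 41+0) = 46
One optimal plan: pieces 5 + 5 (1 cut) → ₹50 − ₹4 = ₹46.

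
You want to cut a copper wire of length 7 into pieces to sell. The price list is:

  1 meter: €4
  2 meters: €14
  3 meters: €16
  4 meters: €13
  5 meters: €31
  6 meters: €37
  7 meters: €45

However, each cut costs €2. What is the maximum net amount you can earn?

Consider every possible first cut. v[k] is the best of p[i]+v[k−i] over all sellable i≤k, charging 2 whenever i<k.
v[1] = 4
v[2] = 14
v[3] = 16  (first piece 1, then v[2]=14)
v[4] = 26  (first piece 2, then v[2]=14)
v[5] = 31
v[6] = 38  (first piece 2, then v[4]=26)
v[7] = 45
Best is to make no cuts and sell whole for €45.

45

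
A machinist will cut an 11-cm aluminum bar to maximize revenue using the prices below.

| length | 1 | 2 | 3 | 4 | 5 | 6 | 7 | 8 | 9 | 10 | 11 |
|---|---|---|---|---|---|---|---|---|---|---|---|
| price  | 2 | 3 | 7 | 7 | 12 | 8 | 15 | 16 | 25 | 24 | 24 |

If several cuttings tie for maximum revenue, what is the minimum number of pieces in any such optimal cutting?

Consider every possible first cut. r[k] is the best of p[i]+r[k−i] over all sellable i≤k.
r[1] = 2
r[2] = 4  (first piece 1, then r[1]=2)
r[3] = 7
r[4] = 9  (first piece 1, then r[3]=7)
r[5] = 12
r[6] = 14  (first piece 1, then r[5]=12)
r[7] = 16  (first piece 1, then r[6]=14)
r[8] = 19  (first piece 3, then r[5]=12)
r[9] = 25
r[10] = 27  (first piece 1, then r[9]=25)
r[11] = 29  (first piece 1, then r[10]=27)
Maximum revenue is $29.
Now minimize piece count subject to staying optimal: for each k, pieces[k] = 1 + min over i with p[i]+r[k−i]=r[k] of pieces[k−i].
pieces[8] = 2
pieces[9] = 1
pieces[10] = 2
pieces[11] = 3

3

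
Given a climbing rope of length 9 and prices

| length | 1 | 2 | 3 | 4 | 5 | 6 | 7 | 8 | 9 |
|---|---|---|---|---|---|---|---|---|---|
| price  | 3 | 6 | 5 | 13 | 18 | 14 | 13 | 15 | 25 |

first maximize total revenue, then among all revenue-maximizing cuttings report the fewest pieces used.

2

Build r[k] bottom-up: r[k] = max over allowed piece i of (p[i] + r[k−i]).
r[1] = 3
r[2] = 6  (first piece 1, then r[1]=3)
r[3] = 9  (first piece 1, then r[2]=6)
r[4] = 13
r[5] = 18
r[6] = 21  (first piece 1, then r[5]=18)
r[7] = 24  (first piece 1, then r[6]=21)
r[8] = 27  (first piece 1, then r[7]=24)
r[9] = 31  (first piece 4, then r[5]=18)
Maximum revenue is €31.
Now minimize piece count subject to staying optimal: for each k, pieces[k] = 1 + min over i with p[i]+r[k−i]=r[k] of pieces[k−i].
pieces[6] = 2
pieces[7] = 2
pieces[8] = 3
pieces[9] = 2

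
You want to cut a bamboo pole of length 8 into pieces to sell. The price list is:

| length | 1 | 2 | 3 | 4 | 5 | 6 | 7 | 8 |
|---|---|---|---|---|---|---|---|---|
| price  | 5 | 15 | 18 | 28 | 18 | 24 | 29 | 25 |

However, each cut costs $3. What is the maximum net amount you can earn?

53

Let net[k] be the best obtainable value from length k. For each k, try every first piece i and keep the best of price[i] + net[k−i] minus the 3 cut fee when i<k.
net[1] = 5
net[2] = 15
net[3] = 18
net[4] = 28
net[5] = 30  (first piece 1, then net[4]=28)
net[6] = 40  (first piece 2, then net[4]=28)
net[7] = 43  (first piece 3, then net[4]=28)
net[8] = 53  (first piece 4, then net[4]=28)
One optimal plan: pieces 4 + 4 (1 cut) → $56 − $3 = $53.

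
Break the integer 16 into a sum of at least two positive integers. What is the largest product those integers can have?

324

Fill P[k] for k=2..16: at each k try every first piece i and multiply by the better of (k−i) uncut or P[k−i].
P[2] = 1×max(1,0) = 1×1 = 1
P[3] = max(1×2, 2×1) = 2
P[4] = max(1×3, 2×2, 3×1) = 4
P[5] = max(1×4, 2×3, 3×2, 4×1) = 6
P[6] = max(1×6, 2×4, 3×3, 4×2, 5×1) = 9
P[7] = max(1×9, 2×6, 3×4, 4×3, 5×2, 6×1) = 12
P[8] = max(1×12, 2×9, 3×6, …, 6×2, 7×1) = 18
P[9] = max(1×18, 2×12, 3×9, …, 7×2, 8×1) = 27
P[10] = max(1×27, 2×18, 3×12, …, 8×2, 9×1) = 36
P[11] = max(1×36, 2×27, 3×18, …, 9×2, 10×1) = 54
P[12] = max(1×54, 2×36, 3×27, …, 10×2, 11×1) = 81
P[13] = max(1×81, 2×54, 3×36, …, 11×2, 12×1) = 108
P[14] = max(1×108, 2×81, 3×54, …, 12×2, 13×1) = 162
P[15] = max(1×162, 2×108, 3×81, …, 13×2, 14×1) = 243
P[16] = max(1×243, 2×162, 3×108, …, 14×2, 15×1) = 324
One optimal split: 3 + 3 + 3 + 3 + 2 + 2; product 3×3×3×3×2×2 = 324.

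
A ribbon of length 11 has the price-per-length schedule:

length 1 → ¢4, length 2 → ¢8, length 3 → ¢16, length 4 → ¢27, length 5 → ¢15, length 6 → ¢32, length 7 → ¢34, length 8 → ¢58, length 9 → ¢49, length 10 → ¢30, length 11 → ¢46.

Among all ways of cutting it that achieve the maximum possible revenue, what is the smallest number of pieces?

Build r[k] bottom-up: r[k] = max over allowed piece i of (p[i] + r[k−i]).
r[1] = 4
r[2] = max(4+4, 8+0) = 8
r[3] = max(4+8, 8+4, 16+0) = 16
r[4] = max(4+16, 8+8, 16+4, 27+0) = 27
r[5] = max(4+27, 8+16, 16+8, 27+4, 15+0) = 31
r[6] = max(4+31, 8+27, 16+16, 27+8, 15+4, 32+0) = 35
r[7] = max(4+35, 8+31, 16+27, …, 32+4, 34+0) = 43
r[8] = max(4+43, 8+35, 16+31, …, 34+4, 58+0) = 58
r[9] = max(4+58, 8+43, 16+35, …, 58+4, 49+0) = 62
r[10] = max(4+62, 8+58, 16+43, …, 49+4, 30+0) = 66
r[11] = max(4+66, 8+62, 16+58, …, 30+4, 46+0) = 74
Maximum revenue is ¢74.
Now minimize piece count subject to staying optimal: for each k, pieces[k] = 1 + min over i with p[i]+r[k−i]=r[k] of pieces[k−i].
pieces[8] = 1
pieces[9] = 2
pieces[10] = 2
pieces[11] = 2

2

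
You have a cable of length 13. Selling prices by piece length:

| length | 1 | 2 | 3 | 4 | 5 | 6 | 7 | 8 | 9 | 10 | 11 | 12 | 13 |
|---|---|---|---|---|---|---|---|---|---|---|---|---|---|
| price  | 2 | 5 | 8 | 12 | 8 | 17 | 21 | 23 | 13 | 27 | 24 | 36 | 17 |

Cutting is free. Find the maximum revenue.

38

Build r[k] bottom-up: r[k] = max over allowed piece i of (p[i] + r[k−i]).
r[1] = 2
r[2] = max(2+2, 5+0) = 5
r[3] = max(2+5, 5+2, 8+0) = 8
r[4] = max(2+8, 5+5, 8+2, 12+0) = 12
r[5] = max(2+12, 5+8, 8+5, 12+2, 8+0) = 14
r[6] = max(2+14, 5+12, 8+8, 12+5, 8+2, 17+0) = 17
r[7] = max(2+17, 5+14, 8+12, …, 17+2, 21+0) = 21
r[8] = max(2+21, 5+17, 8+14, …, 21+2, 23+0) = 24
r[9] = max(2+24, 5+21, 8+17, …, 23+2, 13+0) = 26
r[10] = max(2+26, 5+24, 8+21, …, 13+2, 27+0) = 29
r[11] = max(2+29, 5+26, 8+24, …, 27+2, 24+0) = 33
r[12] = max(2+33, 5+29, 8+26, …, 24+2, 36+0) = 36
r[13] = max(2+36, 5+33, 8+29, …, 36+2, 17+0) = 38
One optimal cutting: 4 + 4 + 4 + 1 → €12 + €12 + €12 + €2 = €38.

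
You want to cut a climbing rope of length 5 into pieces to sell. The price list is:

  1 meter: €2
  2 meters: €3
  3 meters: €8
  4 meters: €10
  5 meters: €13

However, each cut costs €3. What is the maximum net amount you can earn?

13

Consider every possible first cut. net[k] is the best of p[i]+net[k−i] over all sellable i≤k, charging 3 whenever i<k.
net[1] = 2
net[2] = 3
net[3] = 8
net[4] = 10
net[5] = 13
Best is to make no cuts and sell whole for €13.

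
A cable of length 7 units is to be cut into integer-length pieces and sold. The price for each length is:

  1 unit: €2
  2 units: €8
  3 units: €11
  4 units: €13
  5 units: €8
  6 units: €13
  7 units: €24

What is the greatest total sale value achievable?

Consider every possible first cut. v[k] is the best of p[i]+v[k−i] over all sellable i≤k.
v[1] = 2
v[2] = max(2+2, 8+0) = 8
v[3] = max(2+8, 8+2, 11+0) = 11
v[4] = max(2+11, 8+8, 11+2, 13+0) = 16
v[5] = max(2+16, 8+11, 11+8, 13+2, 8+0) = 19
v[6] = max(2+19, 8+16, 11+11, 13+8, 8+2, 13+0) = 24
v[7] = max(2+24, 8+19, 11+16, …, 13+2, 24+0) = 27
One optimal cutting: 3 + 2 + 2 → €11 + €8 + €8 = €27.

27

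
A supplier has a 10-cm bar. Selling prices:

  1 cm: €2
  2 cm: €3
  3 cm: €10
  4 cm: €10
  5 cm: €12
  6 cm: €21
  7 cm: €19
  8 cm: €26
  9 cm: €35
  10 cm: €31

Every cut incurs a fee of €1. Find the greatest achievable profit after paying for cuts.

Consider every possible first cut. r[k] is the best of p[i]+r[k−i] over all sellable i≤k, charging 1 whenever i<k.
r[1] = 2
r[2] = max(2+2-1, 3+0) = 3
r[3] = max(2+3-1, 3+2-1, 10+0) = 10
r[4] = max(2+10-1, 3+3-1, 10+2-1, 10+0) = 11
r[5] = max(2+11-1, 3+10-1, 10+3-1, 10+2-1, 12+0) = 12
r[6] = max(2+12-1, 3+11-1, 10+10-1, 10+3-1, 12+2-1, 21+0) = 21
r[7] = max(2+21-1, 3+12-1, 10+11-1, …, 21+2-1, 19+0) = 22
r[8] = max(2+22-1, 3+21-1, 10+12-1, …, 19+2-1, 26+0) = 26
r[9] = max(2+26-1, 3+22-1, 10+21-1, …, 26+2-1, 35+0) = 35
r[10] = max(2+35-1, 3+26-1, 10+22-1, …, 35+2-1, 31+0) = 36
One optimal plan: pieces 9 + 1 (1 cut) → €37 − €1 = €36.

36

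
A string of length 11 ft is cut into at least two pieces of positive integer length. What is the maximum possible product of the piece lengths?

54

Let f[k] be the best product for length k (with at least one cut). For each first piece i, the rest contributes max(k−i, f[k−i]).
Small cases: f[2]=1, f[3]=2, f[4]=4.
f[5] = 2×max(3,2) = 2×3 = 6
f[6] = 3×max(3,2) = 3×3 = 9
f[7] = 2×max(5,6) = 2×6 = 12
f[8] = 2×max(6,9) = 2×9 = 18
f[9] = 3×max(6,9) = 3×9 = 27
f[10] = 2×max(8,18) = 2×18 = 36
f[11] = 2×max(9,27) = 2×27 = 54
One optimal split: 3 + 3 + 3 + 2; product 3×3×3×2 = 54.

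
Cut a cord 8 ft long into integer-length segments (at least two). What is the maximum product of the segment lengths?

Fill prod[k] for k=2..8: at each k try every first piece i and multiply by the better of (k−i) uncut or prod[k−i].
prod[2] = 1·max(1,0) = 1·1 = 1
prod[3] = 1·max(2,1) = 1·2 = 2
prod[4] = 2·max(2,1) = 2·2 = 4
prod[5] = 2·max(3,2) = 2·3 = 6
prod[6] = 3·max(3,2) = 3·3 = 9
prod[7] = 2·max(5,6) = 2·6 = 12
prod[8] = 2·max(6,9) = 2·9 = 18
One optimal split: 3 + 3 + 2; product 3·3·2 = 18.

18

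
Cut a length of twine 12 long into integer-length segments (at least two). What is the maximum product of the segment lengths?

Let f[k] be the best product for length k (with at least one cut). For each first piece i, the rest contributes max(k−i, f[k−i]).
Small cases: f[2]=1, f[3]=2, f[4]=4, f[5]=6, f[6]=9, f[7]=12.
f[8] = max(1·12, 2·9, 3·6, …, 6·2, 7·1) = 18
f[9] = max(1·18, 2·12, 3·9, …, 7·2, 8·1) = 27
f[10] = max(1·27, 2·18, 3·12, …, 8·2, 9·1) = 36
f[11] = max(1·36, 2·27, 3·18, …, 9·2, 10·1) = 54
f[12] = max(1·54, 2·36, 3·27, …, 10·2, 11·1) = 81
One optimal split: 3 + 3 + 3 + 3; product 3·3·3·3 = 81.

81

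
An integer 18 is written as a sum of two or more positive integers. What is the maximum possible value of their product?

729

Let m[k] be the best product for length k (with at least one cut). For each first piece i, the rest contributes max(k−i, m[k−i]).
m[2] = 1·max(1,0) = 1·1 = 1
m[3] = 1·max(2,1) = 1·2 = 2
m[4] = 2·max(2,1) = 2·2 = 4
m[5] = 2·max(3,2) = 2·3 = 6
m[6] = 3·max(3,2) = 3·3 = 9
m[7] = 2·max(5,6) = 2·6 = 12
m[8] = 2·max(6,9) = 2·9 = 18
m[9] = 3·max(6,9) = 3·9 = 27
m[10] = 2·max(8,18) = 2·18 = 36
m[11] = 2·max(9,27) = 2·27 = 54
m[12] = 3·max(9,27) = 3·27 = 81
m[13] = 2·max(11,54) = 2·54 = 108
m[14] = 2·max(12,81) = 2·81 = 162
m[15] = 3·max(12,81) = 3·81 = 243
m[16] = 2·max(14,162) = 2·162 = 324
m[17] = 2·max(15,243) = 2·243 = 486
m[18] = 3·max(15,243) = 3·243 = 729
One optimal split: 3 + 3 + 3 + 3 + 3 + 3; product 3·3·3·3·3·3 = 729.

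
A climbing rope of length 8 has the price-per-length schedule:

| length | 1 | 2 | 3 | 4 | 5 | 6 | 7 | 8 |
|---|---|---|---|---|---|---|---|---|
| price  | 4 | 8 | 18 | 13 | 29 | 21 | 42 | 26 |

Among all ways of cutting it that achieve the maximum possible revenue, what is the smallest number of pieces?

2

Let r[k] be the best obtainable value from length k. For each k, try every first piece i and keep the best of price[i] + r[k−i].
r[1] = 4
r[2] = 8  (first piece 1, then r[1]=4)
r[3] = 18
r[4] = 22  (first piece 1, then r[3]=18)
r[5] = 29
r[6] = 36  (first piece 3, then r[3]=18)
r[7] = 42
r[8] = 47  (first piece 3, then r[5]=29)
Maximum revenue is €47.
Now minimize piece count subject to staying optimal: for each k, pieces[k] = 1 + min over i with p[i]+r[k−i]=r[k] of pieces[k−i].
pieces[5] = 1
pieces[6] = 2
pieces[7] = 1
pieces[8] = 2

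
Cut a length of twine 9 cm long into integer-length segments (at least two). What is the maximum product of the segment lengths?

27

Fill m[k] for k=2..9: at each k try every first piece i and multiply by the better of (k−i) uncut or m[k−i].
m[2] = 1×max(1,0) = 1×1 = 1
m[3] = 1×max(2,1) = 1×2 = 2
m[4] = 2×max(2,1) = 2×2 = 4
m[5] = 2×max(3,2) = 2×3 = 6
m[6] = 3×max(3,2) = 3×3 = 9
m[7] = 2×max(5,6) = 2×6 = 12
m[8] = 2×max(6,9) = 2×9 = 18
m[9] = 3×max(6,9) = 3×9 = 27
One optimal split: 3 + 3 + 3; product 3×3×3 = 27.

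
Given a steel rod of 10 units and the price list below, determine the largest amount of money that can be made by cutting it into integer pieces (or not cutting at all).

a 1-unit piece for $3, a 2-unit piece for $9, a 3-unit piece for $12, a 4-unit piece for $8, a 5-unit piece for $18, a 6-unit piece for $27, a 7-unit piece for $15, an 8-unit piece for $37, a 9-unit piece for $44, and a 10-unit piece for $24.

Let best[k] be the best obtainable value from length k. For each k, try every first piece i and keep the best of price[i] + best[k−i].
best[1] = 3
best[2] = 9
best[3] = 12  (first piece 1, then best[2]=9)
best[4] = 18  (first piece 2, then best[2]=9)
best[5] = 21  (first piece 1, then best[4]=18)
best[6] = 27  (first piece 2, then best[4]=18)
best[7] = 30  (first piece 1, then best[6]=27)
best[8] = 37
best[9] = 44
best[10] = 47  (first piece 1, then best[9]=44)
One optimal cutting: 9 + 1 → $44 + $3 = $47.

47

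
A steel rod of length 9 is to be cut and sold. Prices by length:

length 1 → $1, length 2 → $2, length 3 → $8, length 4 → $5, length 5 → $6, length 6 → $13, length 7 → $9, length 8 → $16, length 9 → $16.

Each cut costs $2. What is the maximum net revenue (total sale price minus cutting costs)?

Build v[k] bottom-up: v[k] = max over allowed piece i of (p[i] + v[k−i]) − 2 per cut.
v[1] = 1
v[2] = max(1+1-2, 2+0) = 2
v[3] = max(1+2-2, 2+1-2, 8+0) = 8
v[4] = max(1+8-2, 2+2-2, 8+1-2, 5+0) = 7
v[5] = max(1+7-2, 2+8-2, 8+2-2, 5+1-2, 6+0) = 8
v[6] = max(1+8-2, 2+7-2, 8+8-2, 5+2-2, 6+1-2, 13+0) = 14
v[7] = max(1+14-2, 2+8-2, 8+7-2, …, 13+1-2, 9+0) = 13
v[8] = max(1+13-2, 2+14-2, 8+8-2, …, 9+1-2, 16+0) = 16
v[9] = max(1+16-2, 2+13-2, 8+14-2, …, 16+1-2, 16+0) = 20
One optimal plan: pieces 3 + 3 + 3 (2 cuts) → $24 − $4 = $20.

20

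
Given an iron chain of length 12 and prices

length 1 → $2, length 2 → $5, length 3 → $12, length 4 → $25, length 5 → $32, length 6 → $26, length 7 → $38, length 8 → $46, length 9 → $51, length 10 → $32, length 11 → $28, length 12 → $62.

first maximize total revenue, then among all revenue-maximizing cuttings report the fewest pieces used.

Consider every possible first cut. r[k] is the best of p[i]+r[k−i] over all sellable i≤k.
r[1] = 2
r[2] = 5
r[3] = 12
r[4] = 25
r[5] = 32
r[6] = 34  (first piece 1, then r[5]=32)
r[7] = 38
r[8] = 50  (first piece 4, then r[4]=25)
r[9] = 57  (first piece 4, then r[5]=32)
r[10] = 64  (first piece 5, then r[5]=32)
r[11] = 66  (first piece 1, then r[10]=64)
r[12] = 75  (first piece 4, then r[8]=50)
Maximum revenue is $75.
Now minimize piece count subject to staying optimal: for each k, pieces[k] = 1 + min over i with p[i]+r[k−i]=r[k] of pieces[k−i].
pieces[9] = 2
pieces[10] = 2
pieces[11] = 3
pieces[12] = 3

3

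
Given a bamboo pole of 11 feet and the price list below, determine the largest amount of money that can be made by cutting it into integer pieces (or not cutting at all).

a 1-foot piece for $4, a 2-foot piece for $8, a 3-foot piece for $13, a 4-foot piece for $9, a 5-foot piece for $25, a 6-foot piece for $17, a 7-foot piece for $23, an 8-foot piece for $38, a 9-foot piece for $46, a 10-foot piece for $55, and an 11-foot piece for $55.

59

Build R[k] bottom-up: R[k] = max over allowed piece i of (p[i] + R[k−i]).
R[1] = 4
R[2] = 8  (first piece 1, then R[1]=4)
R[3] = 13
R[4] = 17  (first piece 1, then R[3]=13)
R[5] = 25
R[6] = 29  (first piece 1, then R[5]=25)
R[7] = 33  (first piece 1, then R[6]=29)
R[8] = 38  (first piece 3, then R[5]=25)
R[9] = 46
R[10] = 55
R[11] = 59  (first piece 1, then R[10]=55)
One optimal cutting: 10 + 1 → $55 + $4 = $59.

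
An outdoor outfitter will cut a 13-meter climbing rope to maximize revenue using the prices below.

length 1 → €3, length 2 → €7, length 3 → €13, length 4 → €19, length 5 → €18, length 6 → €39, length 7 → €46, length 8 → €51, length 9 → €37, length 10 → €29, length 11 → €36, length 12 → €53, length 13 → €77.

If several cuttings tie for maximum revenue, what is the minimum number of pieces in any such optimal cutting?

2

Consider every possible first cut. r[k] is the best of p[i]+r[k−i] over all sellable i≤k.
r[1] = 3
r[2] = max(3+3, 7+0) = 7
r[3] = max(3+7, 7+3, 13+0) = 13
r[4] = max(3+13, 7+7, 13+3, 19+0) = 19
r[5] = max(3+19, 7+13, 13+7, 19+3, 18+0) = 22
r[6] = max(3+22, 7+19, 13+13, 19+7, 18+3, 39+0) = 39
r[7] = max(3+39, 7+22, 13+19, …, 39+3, 46+0) = 46
r[8] = max(3+46, 7+39, 13+22, …, 46+3, 51+0) = 51
r[9] = max(3+51, 7+46, 13+39, …, 51+3, 37+0) = 54
r[10] = max(3+54, 7+51, 13+46, …, 37+3, 29+0) = 59
r[11] = max(3+59, 7+54, 13+51, …, 29+3, 36+0) = 65
r[12] = max(3+65, 7+59, 13+54, …, 36+3, 53+0) = 78
r[13] = max(3+78, 7+65, 13+59, …, 53+3, 77+0) = 85
Maximum revenue is €85.
Now minimize piece count subject to staying optimal: for each k, pieces[k] = 1 + min over i with p[i]+r[k−i]=r[k] of pieces[k−i].
pieces[10] = 2
pieces[11] = 2
pieces[12] = 2
pieces[13] = 2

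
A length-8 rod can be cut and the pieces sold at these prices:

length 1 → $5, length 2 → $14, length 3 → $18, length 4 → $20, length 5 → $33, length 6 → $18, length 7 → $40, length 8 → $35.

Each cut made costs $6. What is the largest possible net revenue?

Build r[k] bottom-up: r[k] = max over allowed piece i of (p[i] + r[k−i]) − 6 per cut.
r[1] = 5
r[2] = max(5+5-6, 14+0) = 14
r[3] = max(5+14-6, 14+5-6, 18+0) = 18
r[4] = max(5+18-6, 14+14-6, 18+5-6, 20+0) = 22
r[5] = max(5+22-6, 14+18-6, 18+14-6, 20+5-6, 33+0) = 33
r[6] = max(5+33-6, 14+22-6, 18+18-6, 20+14-6, 33+5-6, 18+0) = 32
r[7] = max(5+32-6, 14+33-6, 18+22-6, …, 18+5-6, 40+0) = 41
r[8] = max(5+41-6, 14+32-6, 18+33-6, …, 40+5-6, 35+0) = 45
One optimal plan: pieces 5 + 3 (1 cut) → $51 − $6 = $45.

45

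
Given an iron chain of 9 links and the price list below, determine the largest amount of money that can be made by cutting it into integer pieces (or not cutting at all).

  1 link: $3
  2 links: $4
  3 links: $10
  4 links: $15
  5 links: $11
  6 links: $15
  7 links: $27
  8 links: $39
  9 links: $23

Consider every possible first cut. v[k] is the best of p[i]+v[k−i] over all sellable i≤k.
v[1] = 3
v[2] = 6  (first piece 1, then v[1]=3)
v[3] = 10
v[4] = 15
v[5] = 18  (first piece 1, then v[4]=15)
v[6] = 21  (first piece 1, then v[5]=18)
v[7] = 27
v[8] = 39
v[9] = 42  (first piece 1, then v[8]=39)
One optimal cutting: 8 + 1 → $39 + $3 = $42.

42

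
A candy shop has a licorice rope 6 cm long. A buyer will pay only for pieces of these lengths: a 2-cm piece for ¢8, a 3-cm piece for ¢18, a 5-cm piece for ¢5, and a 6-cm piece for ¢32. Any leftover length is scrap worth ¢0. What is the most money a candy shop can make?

36

Build r[k] bottom-up: r[k] = max over allowed piece i of (p[i] + r[k−i]).
r[1] = 0
r[2] = 8
r[3] = max(8+0, 18+0) = 18
r[4] = max(8+8, 18+0) = 18
r[5] = max(8+18, 18+8, 5+0) = 26
r[6] = max(8+18, 18+18, 5+0, 32+0) = 36
One optimal cutting: 3 + 3 → ¢36.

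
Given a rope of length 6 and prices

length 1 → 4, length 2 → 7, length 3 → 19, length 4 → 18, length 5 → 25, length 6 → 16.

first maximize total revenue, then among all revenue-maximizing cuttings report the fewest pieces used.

2

Consider every possible first cut. r[k] is the best of p[i]+r[k−i] over all sellable i≤k.
r[1] = 4
r[2] = max(4+4, 7+0) = 8
r[3] = max(4+8, 7+4, 19+0) = 19
r[4] = max(4+19, 7+8, 19+4, 18+0) = 23
r[5] = max(4+23, 7+19, 19+8, 18+4, 25+0) = 27
r[6] = max(4+27, 7+23, 19+19, 18+8, 25+4, 16+0) = 38
Maximum revenue is 38.
Now minimize piece count subject to staying optimal: for each k, pieces[k] = 1 + min over i with p[i]+r[k−i]=r[k] of pieces[k−i].
pieces[3] = 1
pieces[4] = 2
pieces[5] = 3
pieces[6] = 2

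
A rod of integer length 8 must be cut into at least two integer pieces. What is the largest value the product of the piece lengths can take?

Define f[k] = max over 1≤i<k of i · max(k−i, f[k−i]); the inner max lets the remainder stay uncut if that's better.
f[2] = 1*max(1,0) = 1*1 = 1
f[3] = 1*max(2,1) = 1*2 = 2
f[4] = 2*max(2,1) = 2*2 = 4
f[5] = 2*max(3,2) = 2*3 = 6
f[6] = 3*max(3,2) = 3*3 = 9
f[7] = 2*max(5,6) = 2*6 = 12
f[8] = 2*max(6,9) = 2*9 = 18
One optimal split: 3 + 3 + 2; product 3*3*2 = 18.

18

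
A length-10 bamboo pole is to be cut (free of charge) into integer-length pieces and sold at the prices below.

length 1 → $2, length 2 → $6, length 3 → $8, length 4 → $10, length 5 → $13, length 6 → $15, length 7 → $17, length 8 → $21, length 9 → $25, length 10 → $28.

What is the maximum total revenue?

Let best[k] be the best obtainable value from length k. For each k, try every first piece i and keep the best of price[i] + best[k−i].
best[1] = 2
best[2] = max(2+2, 6+0) = 6
best[3] = max(2+6, 6+2, 8+0) = 8
best[4] = max(2+8, 6+6, 8+2, 10+0) = 12
best[5] = max(2+12, 6+8, 8+6, 10+2, 13+0) = 14
best[6] = max(2+14, 6+12, 8+8, 10+6, 13+2, 15+0) = 18
best[7] = max(2+18, 6+14, 8+12, …, 15+2, 17+0) = 20
best[8] = max(2+20, 6+18, 8+14, …, 17+2, 21+0) = 24
best[9] = max(2+24, 6+20, 8+18, …, 21+2, 25+0) = 26
best[10] = max(2+26, 6+24, 8+20, …, 25+2, 28+0) = 30
One optimal cutting: 2 + 2 + 2 + 2 + 2 → $6 + $6 + $6 + $6 + $6 = $30.

30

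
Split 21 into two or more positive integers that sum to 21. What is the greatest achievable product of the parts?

Fill f[k] for k=2..21: at each k try every first piece i and multiply by the better of (k−i) uncut or f[k−i].
f[2] = 1·max(1,0) = 1·1 = 1
f[3] = max(1·2, 2·1) = 2
f[4] = max(1·3, 2·2, 3·1) = 4
f[5] = max(1·4, 2·3, 3·2, 4·1) = 6
f[6] = max(1·6, 2·4, 3·3, 4·2, 5·1) = 9
f[7] = max(1·9, 2·6, 3·4, 4·3, 5·2, 6·1) = 12
f[8] = max(1·12, 2·9, 3·6, …, 6·2, 7·1) = 18
f[9] = max(1·18, 2·12, 3·9, …, 7·2, 8·1) = 27
f[10] = max(1·27, 2·18, 3·12, …, 8·2, 9·1) = 36
f[11] = max(1·36, 2·27, 3·18, …, 9·2, 10·1) = 54
f[12] = max(1·54, 2·36, 3·27, …, 10·2, 11·1) = 81
f[13] = max(1·81, 2·54, 3·36, …, 11·2, 12·1) = 108
f[14] = max(1·108, 2·81, 3·54, …, 12·2, 13·1) = 162
f[15] = max(1·162, 2·108, 3·81, …, 13·2, 14·1) = 243
f[16] = max(1·243, 2·162, 3·108, …, 14·2, 15·1) = 324
f[17] = max(1·324, 2·243, 3·162, …, 15·2, 16·1) = 486
f[18] = max(1·486, 2·324, 3·243, …, 16·2, 17·1) = 729
f[19] = max(1·729, 2·486, 3·324, …, 17·2, 18·1) = 972
f[20] = max(1·972, 2·729, 3·486, …, 18·2, 19·1) = 1458
f[21] = max(1·1458, 2·972, 3·729, …, 19·2, 20·1) = 2187
One optimal split: 3 + 3 + 3 + 3 + 3 + 3 + 3; product 3·3·3·3·3·3·3 = 2187.

2187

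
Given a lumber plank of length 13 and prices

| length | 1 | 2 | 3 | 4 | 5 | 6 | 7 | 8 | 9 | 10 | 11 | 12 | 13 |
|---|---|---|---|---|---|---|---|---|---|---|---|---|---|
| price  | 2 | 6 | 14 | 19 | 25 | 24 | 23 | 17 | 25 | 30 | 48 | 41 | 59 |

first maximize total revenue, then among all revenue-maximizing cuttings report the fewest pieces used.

Consider every possible first cut. r[k] is the best of p[i]+r[k−i] over all sellable i≤k.
r[1] = 2
r[2] = 6
r[3] = 14
r[4] = 19
r[5] = 25
r[6] = 28  (first piece 3, then r[3]=14)
r[7] = 33  (first piece 3, then r[4]=19)
r[8] = 39  (first piece 3, then r[5]=25)
r[9] = 44  (first piece 4, then r[5]=25)
r[10] = 50  (first piece 5, then r[5]=25)
r[11] = 53  (first piece 3, then r[8]=39)
r[12] = 58  (first piece 3, then r[9]=44)
r[13] = 64  (first piece 3, then r[10]=50)
Maximum revenue is $64.
Now minimize piece count subject to staying optimal: for each k, pieces[k] = 1 + min over i with p[i]+r[k−i]=r[k] of pieces[k−i].
pieces[10] = 2
pieces[11] = 3
pieces[12] = 3
pieces[13] = 3

3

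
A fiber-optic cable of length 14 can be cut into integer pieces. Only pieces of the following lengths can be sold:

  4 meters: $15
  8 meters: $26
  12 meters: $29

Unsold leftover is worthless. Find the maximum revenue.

Let f[k] be the best obtainable value from length k. For each k, try every first piece i and keep the best of price[i] + f[k−i].
f[1] = 0
f[2] = 0
f[3] = 0
f[4] = 15
f[5] = 15
f[6] = 15
f[7] = 15
f[8] = max(15+15, 26+0) = 30
f[9] = max(15+15, 26+0) = 30
f[10] = max(15+15, 26+0) = 30
f[11] = max(15+15, 26+0) = 30
f[12] = max(15+30, 26+15, 29+0) = 45
f[13] = max(15+30, 26+15, 29+0) = 45
f[14] = max(15+30, 26+15, 29+0) = 45
One optimal cutting: pieces 4 + 4 + 4 with 2 meters of scrap → $45.

45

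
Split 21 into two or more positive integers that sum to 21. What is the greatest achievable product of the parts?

2187

Fill m[k] for k=2..21: at each k try every first piece i and multiply by the better of (k−i) uncut or m[k−i].
m[2] = 1·max(1,0) = 1·1 = 1
m[3] = max(1·2, 2·1) = 2
m[4] = max(1·3, 2·2, 3·1) = 4
m[5] = max(1·4, 2·3, 3·2, 4·1) = 6
m[6] = max(1·6, 2·4, 3·3, 4·2, 5·1) = 9
m[7] = max(1·9, 2·6, 3·4, 4·3, 5·2, 6·1) = 12
m[8] = max(1·12, 2·9, 3·6, …, 6·2, 7·1) = 18
m[9] = max(1·18, 2·12, 3·9, …, 7·2, 8·1) = 27
m[10] = max(1·27, 2·18, 3·12, …, 8·2, 9·1) = 36
m[11] = max(1·36, 2·27, 3·18, …, 9·2, 10·1) = 54
m[12] = max(1·54, 2·36, 3·27, …, 10·2, 11·1) = 81
m[13] = max(1·81, 2·54, 3·36, …, 11·2, 12·1) = 108
m[14] = max(1·108, 2·81, 3·54, …, 12·2, 13·1) = 162
m[15] = max(1·162, 2·108, 3·81, …, 13·2, 14·1) = 243
m[16] = max(1·243, 2·162, 3·108, …, 14·2, 15·1) = 324
m[17] = max(1·324, 2·243, 3·162, …, 15·2, 16·1) = 486
m[18] = max(1·486, 2·324, 3·243, …, 16·2, 17·1) = 729
m[19] = max(1·729, 2·486, 3·324, …, 17·2, 18·1) = 972
m[20] = max(1·972, 2·729, 3·486, …, 18·2, 19·1) = 1458
m[21] = max(1·1458, 2·972, 3·729, …, 19·2, 20·1) = 2187
One optimal split: 3 + 3 + 3 + 3 + 3 + 3 + 3; product 3·3·3·3·3·3·3 = 2187.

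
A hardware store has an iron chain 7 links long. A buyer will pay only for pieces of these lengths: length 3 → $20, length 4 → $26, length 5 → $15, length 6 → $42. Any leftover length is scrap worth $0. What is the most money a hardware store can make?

46

Let f[k] be the best obtainable value from length k. For each k, try every first piece i and keep the best of price[i] + f[k−i].
f[1] = 0
f[2] = 0
f[3] = 20
f[4] = max(20+0, 26+0) = 26
f[5] = max(20+0, 26+0, 15+0) = 26
f[6] = max(20+20, 26+0, 15+0, 42+0) = 42
f[7] = max(20+26, 26+20, 15+0, 42+0) = 46
One optimal cutting: 4 + 3 → $46.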